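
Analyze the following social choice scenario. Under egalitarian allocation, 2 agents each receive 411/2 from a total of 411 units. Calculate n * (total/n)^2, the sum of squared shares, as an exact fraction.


Step 1: Each agent's share = 411/2
Step 2: Square of each share = (411/2)^2 = 168921/4
Step 3: Sum of squares = 2 * 168921/4 = 168921/2

168921/2


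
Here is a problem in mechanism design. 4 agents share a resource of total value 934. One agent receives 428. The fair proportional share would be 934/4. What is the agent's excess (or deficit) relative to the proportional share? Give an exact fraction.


Step 1: Proportional share = 934/4 = 467/2
Step 2: Agent's actual allocation = 428
Step 3: Excess = 428 - 467/2 = 389/2

389/2


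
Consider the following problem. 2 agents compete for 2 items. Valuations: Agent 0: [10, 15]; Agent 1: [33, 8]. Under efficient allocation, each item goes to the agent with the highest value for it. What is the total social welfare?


Step 1: For each item, find the maximum value among all agents.
Step 2: Item 0 -> Agent 1 (value 33)
Step 3: Item 1 -> Agent 0 (value 15)
Step 4: Total welfare = 33 + 15 = 48

48


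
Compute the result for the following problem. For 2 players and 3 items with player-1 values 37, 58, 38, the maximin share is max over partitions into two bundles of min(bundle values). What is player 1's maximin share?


Step 1: Item values = 37, 58, 38
Step 2: Enumerate all 2-bundle partitions and take the smaller bundle:
  Partition 1: {37} vs {58,38} -> bundles 37, 96; min = 37
  Partition 2: {58} vs {37,38} -> bundles 58, 75; min = 58
  Partition 3: {38} vs {37,58} -> bundles 38, 95; min = 38
Step 3: MMS = max(37, 58, 38) = 58

58


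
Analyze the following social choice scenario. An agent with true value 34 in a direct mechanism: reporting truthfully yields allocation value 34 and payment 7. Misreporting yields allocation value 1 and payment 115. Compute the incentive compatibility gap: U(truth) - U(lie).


Step 1: U(truth) = value - payment = 34 - 7 = 27
Step 2: U(lie) = allocation - payment = 1 - 115 = -114
Step 3: IC gap = 27 - (-114) = 141

141


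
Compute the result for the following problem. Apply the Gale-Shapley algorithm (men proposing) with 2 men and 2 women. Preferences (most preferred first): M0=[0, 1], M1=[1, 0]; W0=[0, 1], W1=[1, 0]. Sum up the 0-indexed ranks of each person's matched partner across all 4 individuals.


Step 1: Run Gale-Shapley (men propose, women hold best offer):
  M0 proposes to W0; she accepts
  M1 proposes to W1; she accepts
Step 2: Final matching: W0-M0, W1-M1
Step 3: 0-indexed ranks (man's rank of his match, then woman's): 0 + 0 + 0 + 0
Step 4: Total rank sum = 0

0


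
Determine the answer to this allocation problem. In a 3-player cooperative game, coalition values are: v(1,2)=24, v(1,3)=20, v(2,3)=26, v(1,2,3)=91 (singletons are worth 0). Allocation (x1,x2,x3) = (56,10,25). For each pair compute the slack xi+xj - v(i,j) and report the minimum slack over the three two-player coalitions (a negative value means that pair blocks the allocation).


Step 1: Slack for coalition (1,2): x1+x2 - v12 = 66 - 24 = 42
Step 2: Slack for coalition (1,3): x1+x3 - v13 = 81 - 20 = 61
Step 3: Slack for coalition (2,3): x2+x3 - v23 = 35 - 26 = 9
Step 4: Minimum slack = min(42, 61, 9) = 9, attained by (2,3); no pair can gain by deviating, so the allocation is in the core

9


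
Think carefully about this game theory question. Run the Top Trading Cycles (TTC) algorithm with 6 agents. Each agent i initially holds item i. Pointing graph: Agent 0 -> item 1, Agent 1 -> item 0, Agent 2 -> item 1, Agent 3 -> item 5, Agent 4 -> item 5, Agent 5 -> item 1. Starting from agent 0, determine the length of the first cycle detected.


Step 1: Trace the pointer graph from agent 0: 0 -> 1 -> 0
Step 2: A cycle is detected when we revisit agent 0
Step 3: The cycle is: 0 -> 1 -> 0
Step 4: Cycle length = 2

2


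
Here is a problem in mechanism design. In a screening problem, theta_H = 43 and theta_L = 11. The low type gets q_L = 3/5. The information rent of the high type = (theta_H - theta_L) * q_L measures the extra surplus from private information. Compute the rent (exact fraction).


Step 1: theta_H - theta_L = 43 - 11 = 32
Step 2: Information rent = (theta_H - theta_L) * q_L
Step 3: = 32 * 3/5
Step 4: = 96/5

96/5


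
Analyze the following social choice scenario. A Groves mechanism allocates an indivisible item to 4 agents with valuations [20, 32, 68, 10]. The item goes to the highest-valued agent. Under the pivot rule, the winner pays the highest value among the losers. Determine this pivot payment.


Step 1: The efficient winner is agent 2 with value 68
Step 2: Other agents' values: [20, 32, 10]
Step 3: Pivot payment = max(others) = 32
Step 4: The winner pays 32

32


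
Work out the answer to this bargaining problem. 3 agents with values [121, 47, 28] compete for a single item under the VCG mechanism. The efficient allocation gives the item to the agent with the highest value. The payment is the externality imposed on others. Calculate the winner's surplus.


Step 1: The winner is the agent with the highest value: agent 0 with value 121
Step 2: Values of other agents: [47, 28]
Step 3: VCG payment = max of others' values = 47
Step 4: Surplus = 121 - 47 = 74

74


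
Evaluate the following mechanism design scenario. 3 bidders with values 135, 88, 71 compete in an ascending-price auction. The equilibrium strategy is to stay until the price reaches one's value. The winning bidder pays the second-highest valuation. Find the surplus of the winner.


Step 1: Identify the highest value: 135
Step 2: Identify the second-highest value: 88
Step 3: The final price = second-highest value = 88
Step 4: Surplus = 135 - 88 = 47

47


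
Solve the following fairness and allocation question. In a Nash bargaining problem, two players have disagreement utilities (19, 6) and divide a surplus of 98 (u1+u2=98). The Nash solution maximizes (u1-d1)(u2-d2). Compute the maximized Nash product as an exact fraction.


Step 1: The Nash solution splits surplus symmetrically above the disagreement point
Step 2: u1 = (total + d1 - d2)/2 = (98 + 19 - 6)/2 = 111/2
Step 3: u2 = (total - d1 + d2)/2 = (98 - 19 + 6)/2 = 85/2
Step 4: Nash product = (111/2 - 19) * (85/2 - 6)
Step 5: = 73/2 * 73/2 = 5329/4

5329/4


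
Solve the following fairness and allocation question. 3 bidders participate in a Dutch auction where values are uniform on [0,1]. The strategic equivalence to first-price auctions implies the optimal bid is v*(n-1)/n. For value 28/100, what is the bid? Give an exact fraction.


Step 1: Dutch auctions are strategically equivalent to first-price auctions
Step 2: The equilibrium bid is b(v) = v*(n-1)/n
Step 3: b = 7/25 * 2/3
Step 4: b = 14/75

14/75


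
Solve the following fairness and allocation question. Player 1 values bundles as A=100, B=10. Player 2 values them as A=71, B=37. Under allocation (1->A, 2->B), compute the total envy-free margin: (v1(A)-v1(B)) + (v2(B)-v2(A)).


Step 1: Player 1's margin = v1(A) - v1(B) = 100 - 10 = 90
Step 2: Player 2's margin = v2(B) - v2(A) = 37 - 71 = -34
Step 3: Total margin = 90 + -34 = 56

56


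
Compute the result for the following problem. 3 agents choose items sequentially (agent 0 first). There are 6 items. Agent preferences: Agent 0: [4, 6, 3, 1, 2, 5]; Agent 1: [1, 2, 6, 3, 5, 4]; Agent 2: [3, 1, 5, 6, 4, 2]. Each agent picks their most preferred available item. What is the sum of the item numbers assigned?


Step 1: Agent 0 picks item 4
Step 2: Agent 1 picks item 1
Step 3: Agent 2 picks item 3
Step 4: Sum = 4 + 1 + 3 = 8

8


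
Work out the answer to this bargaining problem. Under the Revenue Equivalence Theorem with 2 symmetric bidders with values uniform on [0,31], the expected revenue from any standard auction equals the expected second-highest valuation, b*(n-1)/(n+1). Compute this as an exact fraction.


Step 1: By Revenue Equivalence, expected revenue = b*(n-1)/(n+1)
Step 2: Substituting n = 2, b = 31
Step 3: Revenue = 31*(2-1)/(2+1) = 31*1/3
Step 4: Revenue = 31/3

31/3


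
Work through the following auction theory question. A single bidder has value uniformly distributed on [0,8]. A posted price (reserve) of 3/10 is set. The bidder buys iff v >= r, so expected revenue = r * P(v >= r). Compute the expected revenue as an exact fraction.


Step 1: Posted price r = 3/10, value support [0,8]
Step 2: P(v >= r) = (8 - 3/10)/8 = 77/80
Step 3: Expected revenue = r * P(v >= r) = 3/10 * 77/80
Step 4: Revenue = 231/800

231/800


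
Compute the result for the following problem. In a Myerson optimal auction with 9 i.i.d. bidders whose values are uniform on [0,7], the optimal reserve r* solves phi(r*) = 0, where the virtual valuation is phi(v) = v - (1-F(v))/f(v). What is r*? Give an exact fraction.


Step 1: For U[0,7], F(v) = v/7 and f(v) = 1/7
Step 2: phi(v) = v - (1 - v/7)/(1/7) = v - (7 - v) = 2v - 7
Step 3: Set phi(r*) = 0: 2r* - 7 = 0
Step 4: r* = 7/2 (the number of bidders n = 9 does not enter)

7/2


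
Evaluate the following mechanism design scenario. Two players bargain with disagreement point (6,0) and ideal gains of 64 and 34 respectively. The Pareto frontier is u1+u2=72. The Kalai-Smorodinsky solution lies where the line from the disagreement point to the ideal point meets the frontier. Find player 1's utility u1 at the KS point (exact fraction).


Step 1: At the KS point, (u1-d1)/r1 = (u2-d2)/r2 = t and u1+u2 = 72
Step 2: u1 = d1 + r1*t and u2 = d2 + r2*t, so (d1 + r1*t) + (d2 + r2*t) = 72
Step 3: t = (72 - 6 - 0)/(64 + 34) = 66/98 = 33/49
Step 4: u1 = d1 + r1*t = 6 + 64 * 33/49 = 2406/49
Step 5: (Check: u2 = d2 + r2*t = 1122/49; u1+u2 = 2406/49 + 1122/49 = 72, on the frontier.)

2406/49


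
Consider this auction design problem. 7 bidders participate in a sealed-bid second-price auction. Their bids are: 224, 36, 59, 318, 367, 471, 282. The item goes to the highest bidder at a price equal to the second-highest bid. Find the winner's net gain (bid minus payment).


Step 1: Sort bids in descending order: 471, 367, 318, 282, 224, 59, 36
Step 2: The winning bid is the highest: 471
Step 3: The payment equals the second-highest bid: 367
Step 4: Surplus = winner's bid - payment = 471 - 367 = 104

104


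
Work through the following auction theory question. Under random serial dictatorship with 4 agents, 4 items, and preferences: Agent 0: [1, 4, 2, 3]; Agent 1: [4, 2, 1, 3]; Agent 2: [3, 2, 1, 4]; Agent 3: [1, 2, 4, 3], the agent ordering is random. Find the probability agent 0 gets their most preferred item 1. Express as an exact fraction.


Step 1: Agent 0 wants item 1
Step 2: There are 24 possible orderings of agents
Step 3: In 12 orderings, agent 0 gets item 1
Step 4: Probability = 12/24 = 1/2

1/2


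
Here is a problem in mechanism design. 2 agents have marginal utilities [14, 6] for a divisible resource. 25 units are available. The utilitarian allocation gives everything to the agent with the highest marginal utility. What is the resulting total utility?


Step 1: The marginal utilities are [14, 6]
Step 2: The highest marginal utility is 14
Step 3: All 25 units go to that agent
Step 4: Total utility = 14 * 25 = 350

350


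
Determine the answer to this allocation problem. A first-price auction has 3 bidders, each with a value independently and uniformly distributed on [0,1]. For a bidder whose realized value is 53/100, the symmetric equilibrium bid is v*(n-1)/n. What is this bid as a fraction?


Step 1: The symmetric BNE bidding function is b(v) = v * (n-1) / n
Step 2: Substitute v = 53/100 and n = 3
Step 3: b = 53/100 * 2/3
Step 4: b = 53/150

53/150


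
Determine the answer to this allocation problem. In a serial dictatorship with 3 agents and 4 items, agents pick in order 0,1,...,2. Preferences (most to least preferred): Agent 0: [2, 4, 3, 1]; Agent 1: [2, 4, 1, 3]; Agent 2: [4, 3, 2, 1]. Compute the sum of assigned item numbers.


Step 1: Agent 0 picks item 2
Step 2: Agent 1 picks item 4
Step 3: Agent 2 picks item 3
Step 4: Sum = 2 + 4 + 3 = 9

9


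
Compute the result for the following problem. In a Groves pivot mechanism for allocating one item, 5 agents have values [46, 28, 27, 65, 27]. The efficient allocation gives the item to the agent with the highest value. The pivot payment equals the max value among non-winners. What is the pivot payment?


Step 1: The efficient winner is agent 3 with value 65
Step 2: Other agents' values: [46, 28, 27, 27]
Step 3: Pivot payment = max(others) = 46
Step 4: The winner pays 46

46


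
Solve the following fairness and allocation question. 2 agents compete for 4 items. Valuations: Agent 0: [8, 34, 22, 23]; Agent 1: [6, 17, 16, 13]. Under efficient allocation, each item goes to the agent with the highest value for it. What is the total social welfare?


Step 1: For each item, find the maximum value among all agents.
Step 2: Item 0 -> Agent 0 (value 8)
Step 3: Item 1 -> Agent 0 (value 34)
Step 4: Item 2 -> Agent 0 (value 22)
Step 5: Item 3 -> Agent 0 (value 23)
Step 6: Total welfare = 8 + 34 + 22 + 23 = 87

87


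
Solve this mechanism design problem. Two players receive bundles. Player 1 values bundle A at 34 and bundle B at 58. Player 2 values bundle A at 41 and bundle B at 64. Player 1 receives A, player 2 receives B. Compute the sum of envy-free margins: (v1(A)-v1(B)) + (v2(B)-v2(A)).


Step 1: Player 1's margin = v1(A) - v1(B) = 34 - 58 = -24
Step 2: Player 2's margin = v2(B) - v2(A) = 64 - 41 = 23
Step 3: Total margin = -24 + 23 = -1

-1


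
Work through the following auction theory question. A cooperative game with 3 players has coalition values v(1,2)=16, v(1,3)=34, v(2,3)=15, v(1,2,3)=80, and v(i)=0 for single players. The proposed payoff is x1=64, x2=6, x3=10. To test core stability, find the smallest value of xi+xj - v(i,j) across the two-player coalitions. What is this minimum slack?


Step 1: Slack for coalition (1,2): x1+x2 - v12 = 70 - 16 = 54
Step 2: Slack for coalition (1,3): x1+x3 - v13 = 74 - 34 = 40
Step 3: Slack for coalition (2,3): x2+x3 - v23 = 16 - 15 = 1
Step 4: Minimum slack = min(54, 40, 1) = 1, attained by (2,3); no pair can gain by deviating, so the allocation is in the core

1


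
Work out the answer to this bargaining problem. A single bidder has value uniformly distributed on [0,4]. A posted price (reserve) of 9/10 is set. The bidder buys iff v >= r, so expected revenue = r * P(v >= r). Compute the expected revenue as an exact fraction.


Step 1: Posted price r = 9/10, value support [0,4]
Step 2: P(v >= r) = (4 - 9/10)/4 = 31/40
Step 3: Expected revenue = r * P(v >= r) = 9/10 * 31/40
Step 4: Revenue = 279/400

279/400


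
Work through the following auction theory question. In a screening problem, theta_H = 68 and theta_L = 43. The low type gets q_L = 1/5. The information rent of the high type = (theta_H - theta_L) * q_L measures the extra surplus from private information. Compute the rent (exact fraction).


Step 1: theta_H - theta_L = 68 - 43 = 25
Step 2: Information rent = (theta_H - theta_L) * q_L
Step 3: = 25 * 1/5
Step 4: = 5

5


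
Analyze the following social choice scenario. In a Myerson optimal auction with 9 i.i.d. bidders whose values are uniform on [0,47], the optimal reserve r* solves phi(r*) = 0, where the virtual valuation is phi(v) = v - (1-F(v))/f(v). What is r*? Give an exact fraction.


Step 1: For U[0,47], F(v) = v/47 and f(v) = 1/47
Step 2: phi(v) = v - (1 - v/47)/(1/47) = v - (47 - v) = 2v - 47
Step 3: Set phi(r*) = 0: 2r* - 47 = 0
Step 4: r* = 47/2 (the number of bidders n = 9 does not enter)

47/2


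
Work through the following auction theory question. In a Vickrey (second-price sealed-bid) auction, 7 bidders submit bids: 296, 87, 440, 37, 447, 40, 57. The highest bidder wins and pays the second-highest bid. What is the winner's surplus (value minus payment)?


Step 1: Sort bids in descending order: 447, 440, 296, 87, 57, 40, 37
Step 2: The winning bid is the highest: 447
Step 3: The payment equals the second-highest bid: 440
Step 4: Surplus = winner's bid - payment = 447 - 440 = 7

7


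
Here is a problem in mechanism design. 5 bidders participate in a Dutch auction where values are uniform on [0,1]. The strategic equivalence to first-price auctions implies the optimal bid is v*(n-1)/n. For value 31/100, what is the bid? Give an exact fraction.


Step 1: Dutch auctions are strategically equivalent to first-price auctions
Step 2: The equilibrium bid is b(v) = v*(n-1)/n
Step 3: b = 31/100 * 4/5
Step 4: b = 31/125

31/125


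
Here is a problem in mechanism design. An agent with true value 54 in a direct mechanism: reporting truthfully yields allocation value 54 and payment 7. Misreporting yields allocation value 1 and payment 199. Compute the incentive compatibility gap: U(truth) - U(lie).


Step 1: U(truth) = value - payment = 54 - 7 = 47
Step 2: U(lie) = allocation - payment = 1 - 199 = -198
Step 3: IC gap = 47 - (-198) = 245

245


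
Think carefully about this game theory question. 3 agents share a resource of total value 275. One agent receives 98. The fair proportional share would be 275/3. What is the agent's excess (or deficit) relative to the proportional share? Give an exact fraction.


Step 1: Proportional share = 275/3
Step 2: Agent's actual allocation = 98
Step 3: Excess = 98 - 275/3 = 19/3

19/3


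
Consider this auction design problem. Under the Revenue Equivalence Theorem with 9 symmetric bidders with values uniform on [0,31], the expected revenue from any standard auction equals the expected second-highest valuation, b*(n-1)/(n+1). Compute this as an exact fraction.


Step 1: By Revenue Equivalence, expected revenue = b*(n-1)/(n+1)
Step 2: Substituting n = 9, b = 31
Step 3: Revenue = 31*(9-1)/(9+1) = 31*8/10
Step 4: Revenue = 248/10 = 124/5

124/5


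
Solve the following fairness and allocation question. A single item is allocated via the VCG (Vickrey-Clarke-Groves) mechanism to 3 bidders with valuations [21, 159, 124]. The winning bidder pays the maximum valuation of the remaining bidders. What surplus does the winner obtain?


Step 1: The winner is the agent with the highest value: agent 1 with value 159
Step 2: Values of other agents: [21, 124]
Step 3: VCG payment = max of others' values = 124
Step 4: Surplus = 159 - 124 = 35

35


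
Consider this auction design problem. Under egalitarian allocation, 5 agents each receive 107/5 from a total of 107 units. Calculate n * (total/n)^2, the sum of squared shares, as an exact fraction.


Step 1: Each agent's share = 107/5
Step 2: Square of each share = (107/5)^2 = 11449/25
Step 3: Sum of squares = 5 * 11449/25 = 11449/5

11449/5


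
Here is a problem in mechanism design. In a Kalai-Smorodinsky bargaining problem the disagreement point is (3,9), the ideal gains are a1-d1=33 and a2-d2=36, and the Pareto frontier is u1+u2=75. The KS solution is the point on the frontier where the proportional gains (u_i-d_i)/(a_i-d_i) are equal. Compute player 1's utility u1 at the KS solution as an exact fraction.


Step 1: At the KS point, (u1-d1)/r1 = (u2-d2)/r2 = t and u1+u2 = 75
Step 2: u1 = d1 + r1*t and u2 = d2 + r2*t, so (d1 + r1*t) + (d2 + r2*t) = 75
Step 3: t = (75 - 3 - 9)/(33 + 36) = 63/69 = 21/23
Step 4: u1 = d1 + r1*t = 3 + 33 * 21/23 = 762/23
Step 5: (Check: u2 = d2 + r2*t = 963/23; u1+u2 = 762/23 + 963/23 = 75, on the frontier.)

762/23


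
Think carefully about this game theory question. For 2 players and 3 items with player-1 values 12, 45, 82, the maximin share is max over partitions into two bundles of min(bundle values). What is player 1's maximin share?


Step 1: Item values = 12, 45, 82
Step 2: Enumerate all 2-bundle partitions and take the smaller bundle:
  Partition 1: {12} vs {45,82} -> bundles 12, 127; min = 12
  Partition 2: {45} vs {12,82} -> bundles 45, 94; min = 45
  Partition 3: {82} vs {12,45} -> bundles 82, 57; min = 57
Step 3: MMS = max(12, 45, 57) = 57

57


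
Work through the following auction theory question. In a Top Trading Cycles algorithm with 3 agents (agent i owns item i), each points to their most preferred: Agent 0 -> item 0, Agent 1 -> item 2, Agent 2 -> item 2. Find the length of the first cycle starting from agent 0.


Step 1: Trace the pointer graph from agent 0: 0 -> 0
Step 2: A cycle is detected when we revisit agent 0
Step 3: The cycle is: 0 -> 0
Step 4: Cycle length = 1

1


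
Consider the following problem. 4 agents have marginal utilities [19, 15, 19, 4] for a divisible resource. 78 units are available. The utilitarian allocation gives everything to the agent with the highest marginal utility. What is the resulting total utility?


Step 1: The marginal utilities are [19, 15, 19, 4]
Step 2: The highest marginal utility is 19
Step 3: All 78 units go to that agent
Step 4: Total utility = 19 * 78 = 1482

1482


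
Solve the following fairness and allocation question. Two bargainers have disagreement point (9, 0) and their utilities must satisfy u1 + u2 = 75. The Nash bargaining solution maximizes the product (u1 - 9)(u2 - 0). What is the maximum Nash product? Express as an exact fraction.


Step 1: The Nash solution splits surplus symmetrically above the disagreement point
Step 2: u1 = (total + d1 - d2)/2 = (75 + 9 - 0)/2 = 42
Step 3: u2 = (total - d1 + d2)/2 = (75 - 9 + 0)/2 = 33
Step 4: Nash product = (42 - 9) * (33 - 0)
Step 5: = 33 * 33 = 1089

1089


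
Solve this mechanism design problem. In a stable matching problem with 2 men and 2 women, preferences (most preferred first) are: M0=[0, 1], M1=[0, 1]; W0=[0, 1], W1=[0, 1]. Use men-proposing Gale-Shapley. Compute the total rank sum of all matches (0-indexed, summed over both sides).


Step 1: Run Gale-Shapley (men propose, women hold best offer):
  M0 proposes to W0; she accepts
  M1 proposes to W0; rejected
  M1 proposes to W1; she accepts
Step 2: Final matching: W0-M0, W1-M1
Step 3: 0-indexed ranks (man's rank of his match, then woman's): 0 + 0 + 1 + 1
Step 4: Total rank sum = 2

2


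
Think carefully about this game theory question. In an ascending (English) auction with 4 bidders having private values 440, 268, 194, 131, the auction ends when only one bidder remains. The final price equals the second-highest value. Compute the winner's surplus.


Step 1: Identify the highest value: 440
Step 2: Identify the second-highest value: 268
Step 3: The final price = second-highest value = 268
Step 4: Surplus = 440 - 268 = 172

172


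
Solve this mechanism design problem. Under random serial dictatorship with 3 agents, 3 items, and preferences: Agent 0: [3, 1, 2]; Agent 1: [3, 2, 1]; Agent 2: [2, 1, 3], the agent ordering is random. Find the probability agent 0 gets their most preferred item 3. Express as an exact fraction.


Step 1: Agent 0 wants item 3
Step 2: There are 6 possible orderings of agents
Step 3: In 3 orderings, agent 0 gets item 3
Step 4: Probability = 3/6 = 1/2

1/2


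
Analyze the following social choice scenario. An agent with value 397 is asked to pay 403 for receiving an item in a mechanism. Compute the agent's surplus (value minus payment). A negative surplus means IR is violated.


Step 1: Surplus = value - payment = 397 - 403 = -6
Step 2: IR is violated (surplus < 0)

-6


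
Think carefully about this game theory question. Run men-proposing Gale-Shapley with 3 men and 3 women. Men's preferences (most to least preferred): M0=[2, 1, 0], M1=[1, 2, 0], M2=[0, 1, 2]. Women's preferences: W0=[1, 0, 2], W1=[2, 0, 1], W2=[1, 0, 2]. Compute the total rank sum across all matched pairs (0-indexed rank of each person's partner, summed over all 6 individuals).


Step 1: Run Gale-Shapley (men propose, women hold best offer):
  M0 proposes to W2; she accepts
  M1 proposes to W1; she accepts
  M2 proposes to W0; she accepts
Step 2: Final matching: W0-M2, W1-M1, W2-M0
Step 3: 0-indexed ranks (man's rank of his match, then woman's): 0 + 2 + 0 + 2 + 0 + 1
Step 4: Total rank sum = 5

5


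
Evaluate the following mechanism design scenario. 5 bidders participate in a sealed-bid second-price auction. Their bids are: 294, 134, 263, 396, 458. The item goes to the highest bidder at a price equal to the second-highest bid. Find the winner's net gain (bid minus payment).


Step 1: Sort bids in descending order: 458, 396, 294, 263, 134
Step 2: The winning bid is the highest: 458
Step 3: The payment equals the second-highest bid: 396
Step 4: Surplus = winner's bid - payment = 458 - 396 = 62

62


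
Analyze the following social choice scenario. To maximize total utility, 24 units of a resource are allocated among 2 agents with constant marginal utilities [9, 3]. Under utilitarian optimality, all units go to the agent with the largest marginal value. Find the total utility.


Step 1: The marginal utilities are [9, 3]
Step 2: The highest marginal utility is 9
Step 3: All 24 units go to that agent
Step 4: Total utility = 9 * 24 = 216

216


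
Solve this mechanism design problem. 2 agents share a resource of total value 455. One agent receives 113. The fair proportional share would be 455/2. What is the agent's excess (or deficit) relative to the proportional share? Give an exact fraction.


Step 1: Proportional share = 455/2
Step 2: Agent's actual allocation = 113
Step 3: Excess = 113 - 455/2 = -229/2

-229/2


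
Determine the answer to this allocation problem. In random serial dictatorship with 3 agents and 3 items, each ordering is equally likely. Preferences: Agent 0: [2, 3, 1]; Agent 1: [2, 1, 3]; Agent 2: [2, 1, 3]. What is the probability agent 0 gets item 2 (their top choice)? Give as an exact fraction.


Step 1: Agent 0 wants item 2
Step 2: There are 6 possible orderings of agents
Step 3: In 2 orderings, agent 0 gets item 2
Step 4: Probability = 2/6 = 1/3

1/3


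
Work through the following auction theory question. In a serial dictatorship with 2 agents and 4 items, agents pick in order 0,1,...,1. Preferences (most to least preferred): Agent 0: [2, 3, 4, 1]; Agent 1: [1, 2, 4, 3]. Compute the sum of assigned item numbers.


Step 1: Agent 0 picks item 2
Step 2: Agent 1 picks item 1
Step 3: Sum = 2 + 1 = 3

3


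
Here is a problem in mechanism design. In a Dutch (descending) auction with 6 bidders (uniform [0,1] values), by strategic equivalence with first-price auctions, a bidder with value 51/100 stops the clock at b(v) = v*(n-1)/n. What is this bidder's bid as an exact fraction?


Step 1: Dutch auctions are strategically equivalent to first-price auctions
Step 2: The equilibrium bid is b(v) = v*(n-1)/n
Step 3: b = 51/100 * 5/6
Step 4: b = 17/40

17/40


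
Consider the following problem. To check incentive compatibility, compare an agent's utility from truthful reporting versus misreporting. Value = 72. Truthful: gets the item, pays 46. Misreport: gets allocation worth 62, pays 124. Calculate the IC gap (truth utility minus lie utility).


Step 1: U(truth) = value - payment = 72 - 46 = 26
Step 2: U(lie) = allocation - payment = 62 - 124 = -62
Step 3: IC gap = 26 - (-62) = 88

88


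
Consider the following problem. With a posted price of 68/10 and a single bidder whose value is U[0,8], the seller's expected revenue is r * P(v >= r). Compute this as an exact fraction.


Step 1: Posted price r = 34/5, value support [0,8]
Step 2: P(v >= r) = (8 - 34/5)/8 = 3/20
Step 3: Expected revenue = r * P(v >= r) = 34/5 * 3/20
Step 4: Revenue = 51/50

51/50


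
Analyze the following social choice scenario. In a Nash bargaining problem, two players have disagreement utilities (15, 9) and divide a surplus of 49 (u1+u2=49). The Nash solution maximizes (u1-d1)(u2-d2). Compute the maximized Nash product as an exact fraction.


Step 1: The Nash solution splits surplus symmetrically above the disagreement point
Step 2: u1 = (total + d1 - d2)/2 = (49 + 15 - 9)/2 = 55/2
Step 3: u2 = (total - d1 + d2)/2 = (49 - 15 + 9)/2 = 43/2
Step 4: Nash product = (55/2 - 15) * (43/2 - 9)
Step 5: = 25/2 * 25/2 = 625/4

625/4


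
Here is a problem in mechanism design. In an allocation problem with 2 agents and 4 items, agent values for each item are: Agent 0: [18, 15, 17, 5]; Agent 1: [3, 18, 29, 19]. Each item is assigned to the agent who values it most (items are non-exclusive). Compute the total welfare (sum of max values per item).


Step 1: For each item, find the maximum value among all agents.
Step 2: Item 0 -> Agent 0 (value 18)
Step 3: Item 1 -> Agent 1 (value 18)
Step 4: Item 2 -> Agent 1 (value 29)
Step 5: Item 3 -> Agent 1 (value 19)
Step 6: Total welfare = 18 + 18 + 29 + 19 = 84

84


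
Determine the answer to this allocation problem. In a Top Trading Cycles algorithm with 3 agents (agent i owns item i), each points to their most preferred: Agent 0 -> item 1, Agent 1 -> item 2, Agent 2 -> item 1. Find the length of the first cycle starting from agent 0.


Step 1: Trace the pointer graph from agent 0: 0 -> 1 -> 2 -> 1
Step 2: A cycle is detected when we revisit agent 1
Step 3: The cycle is: 1 -> 2 -> 1
Step 4: Cycle length = 2

2


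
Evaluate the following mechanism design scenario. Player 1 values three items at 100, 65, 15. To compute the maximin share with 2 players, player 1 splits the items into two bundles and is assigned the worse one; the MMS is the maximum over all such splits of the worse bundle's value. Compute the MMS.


Step 1: Item values = 100, 65, 15
Step 2: Enumerate all 2-bundle partitions and take the smaller bundle:
  Partition 1: {100} vs {65,15} -> bundles 100, 80; min = 80
  Partition 2: {65} vs {100,15} -> bundles 65, 115; min = 65
  Partition 3: {15} vs {100,65} -> bundles 15, 165; min = 15
Step 3: MMS = max(80, 65, 15) = 80

80


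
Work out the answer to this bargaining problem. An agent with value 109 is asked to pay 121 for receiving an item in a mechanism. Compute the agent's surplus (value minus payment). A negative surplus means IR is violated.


Step 1: Surplus = value - payment = 109 - 121 = -12
Step 2: IR is violated (surplus < 0)

-12


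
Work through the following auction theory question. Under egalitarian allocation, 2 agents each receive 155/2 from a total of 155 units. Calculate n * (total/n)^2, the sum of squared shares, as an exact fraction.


Step 1: Each agent's share = 155/2
Step 2: Square of each share = (155/2)^2 = 24025/4
Step 3: Sum of squares = 2 * 24025/4 = 24025/2

24025/2


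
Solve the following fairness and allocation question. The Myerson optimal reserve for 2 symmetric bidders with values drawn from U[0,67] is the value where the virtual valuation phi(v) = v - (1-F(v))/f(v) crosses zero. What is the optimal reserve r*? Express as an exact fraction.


Step 1: For U[0,67], F(v) = v/67 and f(v) = 1/67
Step 2: phi(v) = v - (1 - v/67)/(1/67) = v - (67 - v) = 2v - 67
Step 3: Set phi(r*) = 0: 2r* - 67 = 0
Step 4: r* = 67/2 (the number of bidders n = 2 does not enter)

67/2


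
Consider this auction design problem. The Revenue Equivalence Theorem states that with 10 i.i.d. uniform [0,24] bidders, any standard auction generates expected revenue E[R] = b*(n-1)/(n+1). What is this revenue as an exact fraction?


Step 1: By Revenue Equivalence, expected revenue = b*(n-1)/(n+1)
Step 2: Substituting n = 10, b = 24
Step 3: Revenue = 24*(10-1)/(10+1) = 24*9/11
Step 4: Revenue = 216/11

216/11


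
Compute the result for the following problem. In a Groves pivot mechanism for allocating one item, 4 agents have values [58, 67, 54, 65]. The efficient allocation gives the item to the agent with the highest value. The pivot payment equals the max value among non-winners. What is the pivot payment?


Step 1: The efficient winner is agent 1 with value 67
Step 2: Other agents' values: [58, 54, 65]
Step 3: Pivot payment = max(others) = 65
Step 4: The winner pays 65

65


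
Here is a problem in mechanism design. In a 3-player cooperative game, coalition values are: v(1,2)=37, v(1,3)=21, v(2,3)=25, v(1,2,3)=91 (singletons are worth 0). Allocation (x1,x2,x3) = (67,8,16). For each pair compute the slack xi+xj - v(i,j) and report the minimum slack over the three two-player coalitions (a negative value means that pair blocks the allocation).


Step 1: Slack for coalition (1,2): x1+x2 - v12 = 75 - 37 = 38
Step 2: Slack for coalition (1,3): x1+x3 - v13 = 83 - 21 = 62
Step 3: Slack for coalition (2,3): x2+x3 - v23 = 24 - 25 = -1
Step 4: Minimum slack = min(38, 62, -1) = -1, attained by (2,3); coalition (2,3) can block (slack < 0), so the allocation is not in the core

-1


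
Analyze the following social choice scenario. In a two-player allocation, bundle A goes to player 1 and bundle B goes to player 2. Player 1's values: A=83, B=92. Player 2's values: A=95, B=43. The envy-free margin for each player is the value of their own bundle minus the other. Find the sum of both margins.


Step 1: Player 1's margin = v1(A) - v1(B) = 83 - 92 = -9
Step 2: Player 2's margin = v2(B) - v2(A) = 43 - 95 = -52
Step 3: Total margin = -9 + -52 = -61

-61


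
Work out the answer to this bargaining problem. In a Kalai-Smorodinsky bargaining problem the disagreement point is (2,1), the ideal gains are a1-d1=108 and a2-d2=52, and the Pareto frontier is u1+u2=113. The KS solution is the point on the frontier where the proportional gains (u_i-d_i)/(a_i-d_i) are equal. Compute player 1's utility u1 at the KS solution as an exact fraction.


Step 1: At the KS point, (u1-d1)/r1 = (u2-d2)/r2 = t and u1+u2 = 113
Step 2: u1 = d1 + r1*t and u2 = d2 + r2*t, so (d1 + r1*t) + (d2 + r2*t) = 113
Step 3: t = (113 - 2 - 1)/(108 + 52) = 110/160 = 11/16
Step 4: u1 = d1 + r1*t = 2 + 108 * 11/16 = 305/4
Step 5: (Check: u2 = d2 + r2*t = 147/4; u1+u2 = 305/4 + 147/4 = 113, on the frontier.)

305/4


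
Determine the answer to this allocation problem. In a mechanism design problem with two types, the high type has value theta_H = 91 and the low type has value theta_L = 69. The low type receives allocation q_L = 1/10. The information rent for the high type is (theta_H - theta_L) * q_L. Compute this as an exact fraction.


Step 1: theta_H - theta_L = 91 - 69 = 22
Step 2: Information rent = (theta_H - theta_L) * q_L
Step 3: = 22 * 1/10
Step 4: = 11/5

11/5


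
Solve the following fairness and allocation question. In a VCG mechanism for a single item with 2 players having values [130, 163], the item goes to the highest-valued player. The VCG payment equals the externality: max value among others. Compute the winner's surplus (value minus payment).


Step 1: The winner is the agent with the highest value: agent 1 with value 163
Step 2: Values of other agents: [130]
Step 3: VCG payment = max of others' values = 130
Step 4: Surplus = 163 - 130 = 33

33


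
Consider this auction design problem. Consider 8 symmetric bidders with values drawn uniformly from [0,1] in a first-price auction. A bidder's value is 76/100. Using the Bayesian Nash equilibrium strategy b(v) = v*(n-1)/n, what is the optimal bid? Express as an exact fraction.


Step 1: The symmetric BNE bidding function is b(v) = v * (n-1) / n
Step 2: Substitute v = 19/25 and n = 8
Step 3: b = 19/25 * 7/8
Step 4: b = 133/200

133/200


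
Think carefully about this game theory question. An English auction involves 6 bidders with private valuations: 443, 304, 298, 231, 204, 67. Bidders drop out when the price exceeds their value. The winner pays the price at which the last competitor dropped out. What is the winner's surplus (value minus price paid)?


Step 1: Identify the highest value: 443
Step 2: Identify the second-highest value: 304
Step 3: The final price = second-highest value = 304
Step 4: Surplus = 443 - 304 = 139

139


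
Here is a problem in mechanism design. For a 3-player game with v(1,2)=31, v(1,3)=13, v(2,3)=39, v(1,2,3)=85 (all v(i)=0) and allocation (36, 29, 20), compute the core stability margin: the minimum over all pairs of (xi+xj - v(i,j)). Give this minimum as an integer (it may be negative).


Step 1: Slack for coalition (1,2): x1+x2 - v12 = 65 - 31 = 34
Step 2: Slack for coalition (1,3): x1+x3 - v13 = 56 - 13 = 43
Step 3: Slack for coalition (2,3): x2+x3 - v23 = 49 - 39 = 10
Step 4: Minimum slack = min(34, 43, 10) = 10, attained by (2,3); no pair can gain by deviating, so the allocation is in the core

10


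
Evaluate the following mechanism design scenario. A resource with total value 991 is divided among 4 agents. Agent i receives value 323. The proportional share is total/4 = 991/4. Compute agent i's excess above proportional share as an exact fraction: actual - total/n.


Step 1: Proportional share = 991/4
Step 2: Agent's actual allocation = 323
Step 3: Excess = 323 - 991/4 = 301/4

301/4


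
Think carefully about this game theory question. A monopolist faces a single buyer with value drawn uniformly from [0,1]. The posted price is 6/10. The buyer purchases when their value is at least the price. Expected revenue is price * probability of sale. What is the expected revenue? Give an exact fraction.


Step 1: Posted price r = 3/5, value support [0,1]
Step 2: P(v >= r) = (1 - 3/5)/1 = 2/5
Step 3: Expected revenue = r * P(v >= r) = 3/5 * 2/5
Step 4: Revenue = 6/25

6/25


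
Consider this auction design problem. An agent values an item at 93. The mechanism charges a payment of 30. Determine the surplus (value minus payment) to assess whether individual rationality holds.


Step 1: Surplus = value - payment = 93 - 30 = 63
Step 2: IR is satisfied (surplus >= 0)

63


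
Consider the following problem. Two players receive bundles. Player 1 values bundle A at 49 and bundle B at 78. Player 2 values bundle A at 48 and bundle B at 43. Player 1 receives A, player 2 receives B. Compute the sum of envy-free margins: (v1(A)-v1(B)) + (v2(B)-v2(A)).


Step 1: Player 1's margin = v1(A) - v1(B) = 49 - 78 = -29
Step 2: Player 2's margin = v2(B) - v2(A) = 43 - 48 = -5
Step 3: Total margin = -29 + -5 = -34

-34


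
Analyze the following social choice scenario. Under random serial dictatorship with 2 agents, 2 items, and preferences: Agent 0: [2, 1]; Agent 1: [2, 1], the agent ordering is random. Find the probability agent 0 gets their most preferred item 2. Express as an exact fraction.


Step 1: Agent 0 wants item 2
Step 2: There are 2 possible orderings of agents
Step 3: In 1 orderings, agent 0 gets item 2
Step 4: Probability = 1/2

1/2


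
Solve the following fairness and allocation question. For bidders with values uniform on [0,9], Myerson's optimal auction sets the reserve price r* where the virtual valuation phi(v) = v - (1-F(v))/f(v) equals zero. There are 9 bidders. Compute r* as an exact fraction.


Step 1: For U[0,9], F(v) = v/9 and f(v) = 1/9
Step 2: phi(v) = v - (1 - v/9)/(1/9) = v - (9 - v) = 2v - 9
Step 3: Set phi(r*) = 0: 2r* - 9 = 0
Step 4: r* = 9/2 (the number of bidders n = 9 does not enter)

9/2


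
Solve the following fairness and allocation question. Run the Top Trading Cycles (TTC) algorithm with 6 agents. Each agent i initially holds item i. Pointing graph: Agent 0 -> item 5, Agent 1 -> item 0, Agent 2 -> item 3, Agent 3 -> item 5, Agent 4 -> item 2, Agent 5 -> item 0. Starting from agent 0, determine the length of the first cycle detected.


Step 1: Trace the pointer graph from agent 0: 0 -> 5 -> 0
Step 2: A cycle is detected when we revisit agent 0
Step 3: The cycle is: 0 -> 5 -> 0
Step 4: Cycle length = 2

2


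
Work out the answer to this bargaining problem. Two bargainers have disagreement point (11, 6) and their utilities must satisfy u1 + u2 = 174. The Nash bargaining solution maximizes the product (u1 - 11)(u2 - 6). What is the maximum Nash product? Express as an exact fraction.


Step 1: The Nash solution splits surplus symmetrically above the disagreement point
Step 2: u1 = (total + d1 - d2)/2 = (174 + 11 - 6)/2 = 179/2
Step 3: u2 = (total - d1 + d2)/2 = (174 - 11 + 6)/2 = 169/2
Step 4: Nash product = (179/2 - 11) * (169/2 - 6)
Step 5: = 157/2 * 157/2 = 24649/4

24649/4


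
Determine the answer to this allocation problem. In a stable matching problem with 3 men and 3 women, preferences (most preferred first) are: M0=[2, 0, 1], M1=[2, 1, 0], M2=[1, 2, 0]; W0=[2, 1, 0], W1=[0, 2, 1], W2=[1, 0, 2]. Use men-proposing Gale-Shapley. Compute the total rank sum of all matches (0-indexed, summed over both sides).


Step 1: Run Gale-Shapley (men propose, women hold best offer):
  M0 proposes to W2; she accepts
  M1 proposes to W2; she switches from M0
  M2 proposes to W1; she accepts
  M0 proposes to W0; she accepts
Step 2: Final matching: W0-M0, W1-M2, W2-M1
Step 3: 0-indexed ranks (man's rank of his match, then woman's): 1 + 2 + 0 + 1 + 0 + 0
Step 4: Total rank sum = 4

4
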